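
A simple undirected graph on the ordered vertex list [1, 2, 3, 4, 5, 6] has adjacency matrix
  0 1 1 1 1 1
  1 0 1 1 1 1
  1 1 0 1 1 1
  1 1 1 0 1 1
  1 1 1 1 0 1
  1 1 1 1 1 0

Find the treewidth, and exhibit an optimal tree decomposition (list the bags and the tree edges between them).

Treewidth 5.
One such decomposition:
Bags: B1 = {1, 2, 3, 4, 5, 6}
Tree: (single bag)

A single bag containing all 6 vertices is trivially a valid decomposition of width 5. For the lower bound, the 6 vertices {1, 2, 3, 4, 5, 6} are pairwise adjacent, and any tree decomposition puts a clique entirely inside one bag — forcing width ≥ 5. Therefore the treewidth is 5.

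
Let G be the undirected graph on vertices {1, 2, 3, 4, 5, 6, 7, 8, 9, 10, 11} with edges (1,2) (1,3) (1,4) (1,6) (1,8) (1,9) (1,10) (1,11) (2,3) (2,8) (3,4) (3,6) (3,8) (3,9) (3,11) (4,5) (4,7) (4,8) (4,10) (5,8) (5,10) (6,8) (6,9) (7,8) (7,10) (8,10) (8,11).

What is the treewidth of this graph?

3

A width-3 tree decomposition is:
Bags: B1 = {1, 3, 4, 8}  B2 = {1, 2, 3, 8}  B3 = {1, 3, 6, 8}  B4 = {1, 3, 6, 9}  B5 = {1, 4, 8, 10}  B6 = {4, 7, 8, 10}  B7 = {4, 5, 8, 10}  B8 = {1, 3, 8, 11}
Tree: B1–B2, B1–B3, B3–B4, B1–B5, B5–B6, B6–B7, B1–B8
Each bag holds 4 vertices, so the decomposition has width 3, which upper-bounds the treewidth. Conversely, {1, 4, 8, 10} is a clique of size 4, and the vertices of any clique must share a bag in every tree decomposition; so some bag has ≥ 4 vertices and tw(G) ≥ 3. Therefore the treewidth is 3.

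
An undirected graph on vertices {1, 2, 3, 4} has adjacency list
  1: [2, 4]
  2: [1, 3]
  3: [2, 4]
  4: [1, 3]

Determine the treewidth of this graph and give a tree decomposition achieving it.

Treewidth 2.
One optimal decomposition is:
Bags: B1 = {1, 2, 4}  B2 = {2, 3, 4}
Tree: B1–B2

Every bag has size at most 3, so the width is 3 − 1 = 2 and tw(G) ≤ 2. For the lower bound, G contains the cycle 2–1–4–3–2, so G is not a forest; only forests have treewidth ≤ 1, hence tw(G) ≥ 2. Therefore the treewidth is 2.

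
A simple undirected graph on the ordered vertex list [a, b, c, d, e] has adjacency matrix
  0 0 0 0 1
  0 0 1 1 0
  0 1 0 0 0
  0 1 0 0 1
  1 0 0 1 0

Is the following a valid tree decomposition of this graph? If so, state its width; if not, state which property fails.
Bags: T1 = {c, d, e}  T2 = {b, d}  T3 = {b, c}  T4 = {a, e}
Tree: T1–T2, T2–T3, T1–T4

No — bags containing vertex c are not connected in the tree.

A tree decomposition must satisfy three properties: every vertex lies in some bag; for every edge, both endpoints lie together in some bag; and for every vertex, the bags containing it form a connected subtree. Here bags containing vertex c are not connected in the tree, so the decomposition is invalid.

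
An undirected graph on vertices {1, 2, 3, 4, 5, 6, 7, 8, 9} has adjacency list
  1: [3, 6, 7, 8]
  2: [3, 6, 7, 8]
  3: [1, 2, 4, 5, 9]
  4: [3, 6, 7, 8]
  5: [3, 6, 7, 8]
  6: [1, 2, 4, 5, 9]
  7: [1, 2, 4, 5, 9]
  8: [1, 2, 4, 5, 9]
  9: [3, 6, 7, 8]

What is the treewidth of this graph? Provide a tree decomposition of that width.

The largest bag has 5 vertices, giving width 4; this decomposition certifies tw(G) ≤ 4. For the lower bound: the 5 vertex sets {4,8}, {3,9}, {1,6}, {7}, {5} are disjoint, each induces a connected subgraph, and every pair is joined by at least one edge of G. Contracting each set to a single vertex therefore yields K_{5} as a minor, and since treewidth is minor-monotone, tw(G) ≥ tw(K_{5}) = 4. Hence tw(G) = 4 exactly.

Treewidth 4.
Bags: B1 = {3, 4, 6, 7, 8}  B2 = {3, 6, 7, 8, 9}  B3 = {1, 3, 6, 7, 8}  B4 = {3, 5, 6, 7, 8}  B5 = {2, 3, 6, 7, 8}
Tree: B1–B2, B2–B3, B3–B4, B4–B5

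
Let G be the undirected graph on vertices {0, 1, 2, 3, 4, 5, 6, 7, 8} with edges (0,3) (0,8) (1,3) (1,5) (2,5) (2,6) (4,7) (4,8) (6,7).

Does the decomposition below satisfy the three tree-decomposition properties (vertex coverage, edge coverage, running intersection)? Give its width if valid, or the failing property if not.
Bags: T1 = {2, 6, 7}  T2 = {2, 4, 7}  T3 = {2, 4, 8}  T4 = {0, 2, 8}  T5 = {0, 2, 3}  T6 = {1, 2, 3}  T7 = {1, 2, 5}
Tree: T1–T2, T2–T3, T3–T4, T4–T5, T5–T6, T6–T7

Yes; width 2.

Vertex coverage: the bags together contain {0, 1, 2, 3, 4, 5, 6, 7, 8}, the full vertex set. Edge coverage: each edge of G has both endpoints in at least one bag. Running intersection: for every vertex, the bags containing it form a connected subtree. All three properties hold, so this is a valid tree decomposition of width max|bag| − 1 = 2, and hence tw(G) ≤ 2.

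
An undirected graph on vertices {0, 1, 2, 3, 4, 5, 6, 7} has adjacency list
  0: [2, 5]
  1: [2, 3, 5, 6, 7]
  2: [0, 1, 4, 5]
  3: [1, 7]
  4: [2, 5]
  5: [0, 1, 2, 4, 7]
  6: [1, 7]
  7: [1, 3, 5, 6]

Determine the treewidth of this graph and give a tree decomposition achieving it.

Treewidth 2.
One such decomposition:
Bags: B1 = {1, 2, 5}  B2 = {2, 4, 5}  B3 = {1, 5, 7}  B4 = {0, 2, 5}  B5 = {1, 3, 7}  B6 = {1, 6, 7}
Tree: B1–B2, B1–B3, B1–B4, B3–B5, B5–B6

The largest bag has 3 vertices, giving width 2; this decomposition certifies tw(G) ≤ 2. Conversely, {0, 2, 5} is a clique of size 3, and the vertices of any clique must share a bag in every tree decomposition; so some bag has ≥ 3 vertices and tw(G) ≥ 2. The upper and lower bounds meet at 2, so that is the treewidth.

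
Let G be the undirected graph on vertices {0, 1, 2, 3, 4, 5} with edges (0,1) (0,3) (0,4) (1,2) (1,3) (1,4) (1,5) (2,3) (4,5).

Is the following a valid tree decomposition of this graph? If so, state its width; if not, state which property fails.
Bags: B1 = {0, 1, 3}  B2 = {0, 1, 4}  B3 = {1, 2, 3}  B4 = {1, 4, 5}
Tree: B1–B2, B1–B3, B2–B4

Yes; width 2.

Vertex coverage: the bags together contain {0, 1, 2, 3, 4, 5}, the full vertex set. Edge coverage: each edge of G has both endpoints in at least one bag. Running intersection: for every vertex, the bags containing it form a connected subtree. All three properties hold, so this is a valid tree decomposition of width max|bag| − 1 = 2, and hence tw(G) ≤ 2.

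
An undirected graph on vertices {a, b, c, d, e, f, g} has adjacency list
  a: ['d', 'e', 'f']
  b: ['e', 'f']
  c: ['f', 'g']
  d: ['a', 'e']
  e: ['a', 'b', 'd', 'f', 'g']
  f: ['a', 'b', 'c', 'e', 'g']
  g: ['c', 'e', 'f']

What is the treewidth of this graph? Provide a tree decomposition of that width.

Each bag holds 3 vertices, so the decomposition has width 2, which upper-bounds the treewidth. On the other hand G contains the 3-clique {a, d, e}. A clique must lie in a single bag of any decomposition, so no decomposition can have width below 2. Hence tw(G) = 2 exactly.

Treewidth 2.
One such decomposition:
Bags: B1 = {a, e, f}  B2 = {e, f, g}  B3 = {a, d, e}  B4 = {b, e, f}  B5 = {c, f, g}
Tree: B1–B2, B1–B3, B1–B4, B2–B5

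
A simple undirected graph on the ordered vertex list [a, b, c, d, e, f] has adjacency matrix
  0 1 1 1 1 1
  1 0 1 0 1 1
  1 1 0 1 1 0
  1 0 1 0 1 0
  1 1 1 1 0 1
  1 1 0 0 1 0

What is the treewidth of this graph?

A width-3 tree decomposition is:
Bags: B1 = {a, c, d, e}  B2 = {a, b, c, e}  B3 = {a, b, e, f}
Tree: B1–B2, B2–B3
Every bag has size at most 4, so the width is 4 − 1 = 3 and tw(G) ≤ 3. On the other hand G contains the 4-clique {a, c, d, e}. A clique must lie in a single bag of any decomposition, so no decomposition can have width below 3. Hence tw(G) = 3 exactly.

3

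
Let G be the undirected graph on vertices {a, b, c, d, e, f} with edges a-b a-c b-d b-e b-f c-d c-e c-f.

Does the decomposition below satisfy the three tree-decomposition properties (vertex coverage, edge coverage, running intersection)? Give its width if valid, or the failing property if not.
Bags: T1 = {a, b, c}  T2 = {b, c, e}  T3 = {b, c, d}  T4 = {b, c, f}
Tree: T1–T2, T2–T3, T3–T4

Yes; width 2.

Checking the three conditions: (i) the bags cover all of {a, b, c, d, e, f}; (ii) for each edge, some bag contains both endpoints; (iii) the bags containing any fixed vertex form a subtree. All hold, so the decomposition is valid with width 3 − 1 = 2.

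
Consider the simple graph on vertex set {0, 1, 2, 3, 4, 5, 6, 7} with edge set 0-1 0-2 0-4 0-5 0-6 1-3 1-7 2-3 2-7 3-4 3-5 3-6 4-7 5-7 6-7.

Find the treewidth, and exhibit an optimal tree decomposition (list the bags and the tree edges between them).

Each bag holds 4 vertices, so the decomposition has width 3, which upper-bounds the treewidth. For the lower bound: the 4 vertex sets {2,3}, {0,5}, {7}, {4} are disjoint, each induces a connected subgraph, and every pair is joined by at least one edge of G. Contracting each set to a single vertex therefore yields K_{4} as a minor, and since treewidth is minor-monotone, tw(G) ≥ tw(K_{4}) = 3. Therefore the treewidth is 3.

Treewidth 3.
Bags: B1 = {0, 2, 3, 7}  B2 = {0, 3, 5, 7}  B3 = {0, 3, 4, 7}  B4 = {0, 1, 3, 7}  B5 = {0, 3, 6, 7}
Tree: B1–B2, B2–B3, B3–B4, B4–B5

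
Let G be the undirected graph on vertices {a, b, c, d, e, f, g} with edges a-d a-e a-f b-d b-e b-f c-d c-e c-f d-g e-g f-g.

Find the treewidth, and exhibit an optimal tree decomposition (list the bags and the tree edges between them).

Each bag holds 4 vertices, so the decomposition has width 3, which upper-bounds the treewidth. For the lower bound: the 4 vertex sets {b,f}, {c,e}, {d}, {g} are disjoint, each induces a connected subgraph, and every pair is joined by at least one edge of G. Contracting each set to a single vertex therefore yields K_{4} as a minor, and since treewidth is minor-monotone, tw(G) ≥ tw(K_{4}) = 3. Combining the bounds, tw(G) = 3.

Treewidth 3.
One such decomposition:
Bags: B1 = {b, d, e, f}  B2 = {c, d, e, f}  B3 = {d, e, f, g}  B4 = {a, d, e, f}
Tree: B1–B2, B2–B3, B3–B4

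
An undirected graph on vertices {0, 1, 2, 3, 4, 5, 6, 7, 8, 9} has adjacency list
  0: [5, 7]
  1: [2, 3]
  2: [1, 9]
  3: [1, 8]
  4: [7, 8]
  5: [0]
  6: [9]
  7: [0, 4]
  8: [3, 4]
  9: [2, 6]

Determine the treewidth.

A width-1 tree decomposition is:
Bags: B1 = {0, 5}  B2 = {0, 7}  B3 = {4, 7}  B4 = {4, 8}  B5 = {3, 8}  B6 = {1, 3}  B7 = {1, 2}  B8 = {2, 9}  B9 = {6, 9}
Tree: B1–B2, B2–B3, B3–B4, B4–B5, B5–B6, B6–B7, B7–B8, B8–B9
Every bag has size at most 2, so the width is 2 − 1 = 1 and tw(G) ≤ 1. G has an edge, so its treewidth is at least 1. Combining the bounds, tw(G) = 1.

1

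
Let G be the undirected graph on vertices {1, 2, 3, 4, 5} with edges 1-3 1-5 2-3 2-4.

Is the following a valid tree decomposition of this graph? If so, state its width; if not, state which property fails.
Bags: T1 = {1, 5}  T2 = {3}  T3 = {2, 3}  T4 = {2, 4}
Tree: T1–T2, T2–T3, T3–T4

No — edge (1,3) lies in no bag.

A tree decomposition must satisfy three properties: every vertex lies in some bag; for every edge, both endpoints lie together in some bag; and for every vertex, the bags containing it form a connected subtree. Here edge (1,3) lies in no bag, so the decomposition is invalid.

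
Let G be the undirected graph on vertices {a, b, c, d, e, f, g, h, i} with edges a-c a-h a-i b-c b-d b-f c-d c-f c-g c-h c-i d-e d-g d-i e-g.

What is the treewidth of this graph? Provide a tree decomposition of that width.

Treewidth 2.
One such decomposition:
Bags: B1 = {a, c, h}  B2 = {a, c, i}  B3 = {c, d, i}  B4 = {c, d, g}  B5 = {d, e, g}  B6 = {b, c, d}  B7 = {b, c, f}
Tree: B1–B2, B2–B3, B3–B4, B4–B5, B4–B6, B6–B7

Every bag has size at most 3, so the width is 3 − 1 = 2 and tw(G) ≤ 2. Conversely, {d, e, g} is a clique of size 3, and the vertices of any clique must share a bag in every tree decomposition; so some bag has ≥ 3 vertices and tw(G) ≥ 2. Therefore the treewidth is 2.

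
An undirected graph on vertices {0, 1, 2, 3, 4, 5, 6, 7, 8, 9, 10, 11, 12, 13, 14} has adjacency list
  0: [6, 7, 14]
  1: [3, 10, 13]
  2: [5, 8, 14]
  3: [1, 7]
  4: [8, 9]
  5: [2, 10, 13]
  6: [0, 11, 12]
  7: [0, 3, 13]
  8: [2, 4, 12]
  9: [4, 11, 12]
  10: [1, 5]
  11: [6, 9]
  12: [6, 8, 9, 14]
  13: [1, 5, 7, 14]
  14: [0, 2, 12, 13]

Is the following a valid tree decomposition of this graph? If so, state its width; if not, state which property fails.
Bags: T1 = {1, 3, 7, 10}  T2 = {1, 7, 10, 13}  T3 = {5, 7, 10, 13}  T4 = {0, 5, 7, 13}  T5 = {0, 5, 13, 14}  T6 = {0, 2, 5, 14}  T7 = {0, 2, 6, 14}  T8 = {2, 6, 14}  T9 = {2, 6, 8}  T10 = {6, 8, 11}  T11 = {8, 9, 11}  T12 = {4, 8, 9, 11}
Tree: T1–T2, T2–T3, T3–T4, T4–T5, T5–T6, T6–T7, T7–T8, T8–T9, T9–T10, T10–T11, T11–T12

A tree decomposition must satisfy three properties: every vertex lies in some bag; for every edge, both endpoints lie together in some bag; and for every vertex, the bags containing it form a connected subtree. Here vertex 12 appears in no bag, so the decomposition is invalid.

No — vertex 12 appears in no bag.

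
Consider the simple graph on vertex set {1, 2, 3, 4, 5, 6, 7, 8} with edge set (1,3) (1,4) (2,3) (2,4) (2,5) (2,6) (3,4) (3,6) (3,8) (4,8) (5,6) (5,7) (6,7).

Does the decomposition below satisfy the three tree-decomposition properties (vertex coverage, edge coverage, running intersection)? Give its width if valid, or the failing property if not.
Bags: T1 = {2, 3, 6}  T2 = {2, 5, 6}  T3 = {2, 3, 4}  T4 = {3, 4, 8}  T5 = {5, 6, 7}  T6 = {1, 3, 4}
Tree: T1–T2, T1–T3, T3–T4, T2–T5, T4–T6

Every vertex of G appears in some bag (union = {1, 2, 3, 4, 5, 6, 7, 8}); every edge is covered by a bag; and for each vertex v the set of bags containing v is connected in the bag tree. The decomposition is therefore valid. The largest bag has 3 vertices, so the width is 2.

Yes; width 2.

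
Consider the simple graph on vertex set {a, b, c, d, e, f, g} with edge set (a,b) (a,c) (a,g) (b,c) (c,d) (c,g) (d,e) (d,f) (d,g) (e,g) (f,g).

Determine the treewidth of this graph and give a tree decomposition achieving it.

The largest bag has 3 vertices, giving width 2; this decomposition certifies tw(G) ≤ 2. Conversely, {d, e, g} is a clique of size 3, and the vertices of any clique must share a bag in every tree decomposition; so some bag has ≥ 3 vertices and tw(G) ≥ 2. Hence tw(G) = 2 exactly.

Treewidth 2.
One such decomposition:
Bags: B1 = {d, e, g}  B2 = {c, d, g}  B3 = {a, c, g}  B4 = {a, b, c}  B5 = {d, f, g}
Tree: B1–B2, B2–B3, B3–B4, B1–B5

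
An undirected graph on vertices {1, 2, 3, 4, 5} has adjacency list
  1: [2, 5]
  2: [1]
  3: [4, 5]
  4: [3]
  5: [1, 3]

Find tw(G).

A width-1 tree decomposition is:
Bags: B1 = {3, 5}  B2 = {3, 4}  B3 = {1, 5}  B4 = {1, 2}
Tree: B1–B2, B1–B3, B3–B4
The largest bag has 2 vertices, giving width 1; this decomposition certifies tw(G) ≤ 1. Since G has at least one edge (e.g. 5–3), it is not an edgeless graph, so tw(G) ≥ 1. Therefore the treewidth is 1.

1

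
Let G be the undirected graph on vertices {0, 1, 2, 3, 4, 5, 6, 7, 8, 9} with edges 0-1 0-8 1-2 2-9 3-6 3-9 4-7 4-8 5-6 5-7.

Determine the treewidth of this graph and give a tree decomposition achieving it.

Treewidth 2.
One such decomposition:
Bags: B1 = {2, 3, 9}  B2 = {1, 2, 3}  B3 = {0, 1, 3}  B4 = {0, 3, 8}  B5 = {3, 4, 8}  B6 = {3, 4, 7}  B7 = {3, 5, 7}  B8 = {3, 5, 6}
Tree: B1–B2, B2–B3, B3–B4, B4–B5, B5–B6, B6–B7, B7–B8

The largest bag has 3 vertices, giving width 2; this decomposition certifies tw(G) ≤ 2. Since 3–9–2–1–0–8–4–7–5–6–3 is a cycle in G, G is not acyclic. Forests are exactly the graphs of treewidth ≤ 1, so tw(G) ≥ 2. The upper and lower bounds meet at 2, so that is the treewidth.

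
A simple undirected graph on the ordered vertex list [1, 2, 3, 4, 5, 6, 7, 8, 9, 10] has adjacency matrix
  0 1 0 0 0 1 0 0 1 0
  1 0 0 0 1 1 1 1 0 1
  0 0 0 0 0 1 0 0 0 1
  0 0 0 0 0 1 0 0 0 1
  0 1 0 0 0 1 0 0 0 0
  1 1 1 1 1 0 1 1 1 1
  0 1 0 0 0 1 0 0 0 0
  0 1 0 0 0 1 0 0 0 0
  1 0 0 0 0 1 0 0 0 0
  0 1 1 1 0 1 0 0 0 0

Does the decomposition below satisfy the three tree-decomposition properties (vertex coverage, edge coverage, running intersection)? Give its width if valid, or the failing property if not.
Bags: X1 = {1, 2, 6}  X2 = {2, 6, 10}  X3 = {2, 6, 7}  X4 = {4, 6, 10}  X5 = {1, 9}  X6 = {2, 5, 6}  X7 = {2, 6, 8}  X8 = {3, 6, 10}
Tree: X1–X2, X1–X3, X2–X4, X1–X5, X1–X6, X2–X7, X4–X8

No — edge (6,9) lies in no bag.

A tree decomposition must satisfy three properties: every vertex lies in some bag; for every edge, both endpoints lie together in some bag; and for every vertex, the bags containing it form a connected subtree. Here edge (6,9) lies in no bag, so the decomposition is invalid.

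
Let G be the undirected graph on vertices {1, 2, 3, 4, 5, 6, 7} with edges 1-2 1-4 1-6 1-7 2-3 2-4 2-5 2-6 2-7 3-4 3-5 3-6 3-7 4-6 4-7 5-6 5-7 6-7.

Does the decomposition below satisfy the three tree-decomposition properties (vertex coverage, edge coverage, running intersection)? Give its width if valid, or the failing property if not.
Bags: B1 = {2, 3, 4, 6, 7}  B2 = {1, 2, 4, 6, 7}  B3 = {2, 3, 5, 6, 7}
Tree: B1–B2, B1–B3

Yes; width 4.

Vertex coverage: the bags together contain {1, 2, 3, 4, 5, 6, 7}, the full vertex set. Edge coverage: each edge of G has both endpoints in at least one bag. Running intersection: for every vertex, the bags containing it form a connected subtree. All three properties hold, so this is a valid tree decomposition of width max|bag| − 1 = 4, and hence tw(G) ≤ 4.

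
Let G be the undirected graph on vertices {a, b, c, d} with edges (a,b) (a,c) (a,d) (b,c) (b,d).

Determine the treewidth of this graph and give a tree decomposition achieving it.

Treewidth 2.
One optimal decomposition is:
Bags: B1 = {a, b, c}  B2 = {a, b, d}
Tree: B1–B2

The largest bag has 3 vertices, giving width 2; this decomposition certifies tw(G) ≤ 2. Conversely, {a, b, d} is a clique of size 3, and the vertices of any clique must share a bag in every tree decomposition; so some bag has ≥ 3 vertices and tw(G) ≥ 2. Hence tw(G) = 2 exactly.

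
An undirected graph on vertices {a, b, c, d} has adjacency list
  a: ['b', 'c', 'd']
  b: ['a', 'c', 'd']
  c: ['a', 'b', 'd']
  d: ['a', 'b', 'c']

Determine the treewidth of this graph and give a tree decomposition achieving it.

A single bag containing all 4 vertices is trivially a valid decomposition of width 3. On the other hand G contains the 4-clique {a, b, c, d}. A clique must lie in a single bag of any decomposition, so no decomposition can have width below 3. The upper and lower bounds meet at 3, so that is the treewidth.

Treewidth 3.
One optimal decomposition is:
Bags: B1 = {a, b, c, d}
Tree: (single bag)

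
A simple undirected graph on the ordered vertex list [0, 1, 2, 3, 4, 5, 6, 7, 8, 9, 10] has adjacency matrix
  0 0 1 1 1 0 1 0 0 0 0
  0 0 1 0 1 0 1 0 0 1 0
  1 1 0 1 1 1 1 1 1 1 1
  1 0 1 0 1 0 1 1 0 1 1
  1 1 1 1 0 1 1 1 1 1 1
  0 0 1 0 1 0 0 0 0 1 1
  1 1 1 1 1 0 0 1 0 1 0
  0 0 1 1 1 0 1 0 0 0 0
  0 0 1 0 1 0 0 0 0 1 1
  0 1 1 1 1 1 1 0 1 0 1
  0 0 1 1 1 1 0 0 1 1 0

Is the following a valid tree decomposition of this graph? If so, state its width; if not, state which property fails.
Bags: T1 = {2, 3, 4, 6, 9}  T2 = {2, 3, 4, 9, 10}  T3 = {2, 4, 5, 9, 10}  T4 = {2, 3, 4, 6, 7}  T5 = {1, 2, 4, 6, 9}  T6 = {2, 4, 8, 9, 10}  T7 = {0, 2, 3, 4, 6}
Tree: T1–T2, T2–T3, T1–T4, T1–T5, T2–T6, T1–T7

Vertex coverage: the bags together contain {0, 1, 2, 3, 4, 5, 6, 7, 8, 9, 10}, the full vertex set. Edge coverage: each edge of G has both endpoints in at least one bag. Running intersection: for every vertex, the bags containing it form a connected subtree. All three properties hold, so this is a valid tree decomposition of width max|bag| − 1 = 4, and hence tw(G) ≤ 4.

Yes; width 4.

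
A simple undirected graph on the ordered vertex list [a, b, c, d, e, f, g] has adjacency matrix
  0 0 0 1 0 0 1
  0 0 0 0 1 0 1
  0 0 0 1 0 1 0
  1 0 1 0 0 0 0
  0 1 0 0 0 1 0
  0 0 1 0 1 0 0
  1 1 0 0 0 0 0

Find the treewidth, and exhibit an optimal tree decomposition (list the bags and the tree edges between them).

Treewidth 2.
Bags: B1 = {a, d, g}  B2 = {c, d, g}  B3 = {c, f, g}  B4 = {e, f, g}  B5 = {b, e, g}
Tree: B1–B2, B2–B3, B3–B4, B4–B5

Each bag holds 3 vertices, so the decomposition has width 2, which upper-bounds the treewidth. Since g–a–d–c–f–e–b–g is a cycle in G, G is not acyclic. Forests are exactly the graphs of treewidth ≤ 1, so tw(G) ≥ 2. Therefore the treewidth is 2.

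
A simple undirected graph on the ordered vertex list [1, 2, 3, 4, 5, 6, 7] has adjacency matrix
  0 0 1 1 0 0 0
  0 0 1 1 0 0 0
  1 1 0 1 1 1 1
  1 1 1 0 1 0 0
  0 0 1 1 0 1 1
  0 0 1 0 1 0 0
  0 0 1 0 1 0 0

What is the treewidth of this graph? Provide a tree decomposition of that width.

Treewidth 2.
One optimal decomposition is:
Bags: B1 = {3, 5, 7}  B2 = {3, 4, 5}  B3 = {1, 3, 4}  B4 = {2, 3, 4}  B5 = {3, 5, 6}
Tree: B1–B2, B2–B3, B2–B4, B2–B5

The largest bag has 3 vertices, giving width 2; this decomposition certifies tw(G) ≤ 2. On the other hand G contains the 3-clique {1, 3, 4}. A clique must lie in a single bag of any decomposition, so no decomposition can have width below 2. Therefore the treewidth is 2.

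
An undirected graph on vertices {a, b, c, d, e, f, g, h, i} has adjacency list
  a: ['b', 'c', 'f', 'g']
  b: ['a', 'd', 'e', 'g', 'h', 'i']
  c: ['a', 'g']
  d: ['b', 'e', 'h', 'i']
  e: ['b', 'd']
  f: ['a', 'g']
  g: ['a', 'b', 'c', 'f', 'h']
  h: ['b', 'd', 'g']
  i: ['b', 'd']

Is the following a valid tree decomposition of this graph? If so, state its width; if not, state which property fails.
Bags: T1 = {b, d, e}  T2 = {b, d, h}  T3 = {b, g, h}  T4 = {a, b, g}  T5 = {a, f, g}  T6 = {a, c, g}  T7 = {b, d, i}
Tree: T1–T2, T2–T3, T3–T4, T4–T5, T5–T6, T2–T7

Yes; width 2.

Every vertex of G appears in some bag (union = {a, b, c, d, e, f, g, h, i}); every edge is covered by a bag; and for each vertex v the set of bags containing v is connected in the bag tree. The decomposition is therefore valid. The largest bag has 3 vertices, so the width is 2.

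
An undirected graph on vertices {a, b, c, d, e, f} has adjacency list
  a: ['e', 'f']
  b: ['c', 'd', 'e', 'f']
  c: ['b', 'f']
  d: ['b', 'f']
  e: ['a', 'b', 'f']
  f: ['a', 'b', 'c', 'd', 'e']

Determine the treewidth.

A width-2 tree decomposition is:
Bags: B1 = {b, e, f}  B2 = {b, d, f}  B3 = {b, c, f}  B4 = {a, e, f}
Tree: B1–B2, B2–B3, B1–B4
The largest bag has 3 vertices, giving width 2; this decomposition certifies tw(G) ≤ 2. On the other hand G contains the 3-clique {a, e, f}. A clique must lie in a single bag of any decomposition, so no decomposition can have width below 2. The upper and lower bounds meet at 2, so that is the treewidth.

2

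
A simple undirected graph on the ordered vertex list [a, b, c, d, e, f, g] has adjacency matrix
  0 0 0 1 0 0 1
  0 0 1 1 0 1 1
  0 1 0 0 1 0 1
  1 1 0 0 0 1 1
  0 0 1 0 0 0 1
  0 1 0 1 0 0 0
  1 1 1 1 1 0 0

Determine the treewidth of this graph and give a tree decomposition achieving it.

Treewidth 2.
One such decomposition:
Bags: B1 = {b, d, f}  B2 = {b, d, g}  B3 = {b, c, g}  B4 = {c, e, g}  B5 = {a, d, g}
Tree: B1–B2, B2–B3, B3–B4, B2–B5

Each bag holds 3 vertices, so the decomposition has width 2, which upper-bounds the treewidth. On the other hand G contains the 3-clique {a, d, g}. A clique must lie in a single bag of any decomposition, so no decomposition can have width below 2. Hence tw(G) = 2 exactly.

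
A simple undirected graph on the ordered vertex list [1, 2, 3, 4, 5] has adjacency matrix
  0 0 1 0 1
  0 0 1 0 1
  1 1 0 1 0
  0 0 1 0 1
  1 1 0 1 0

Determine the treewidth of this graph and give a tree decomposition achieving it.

The largest bag has 3 vertices, giving width 2; this decomposition certifies tw(G) ≤ 2. The edges 2–5–4–3–2 form a cycle, so G is not a tree and its treewidth is at least 2. Combining the bounds, tw(G) = 2.

Treewidth 2.
Bags: B1 = {2, 3, 5}  B2 = {3, 4, 5}  B3 = {1, 3, 5}
Tree: B1–B2, B2–B3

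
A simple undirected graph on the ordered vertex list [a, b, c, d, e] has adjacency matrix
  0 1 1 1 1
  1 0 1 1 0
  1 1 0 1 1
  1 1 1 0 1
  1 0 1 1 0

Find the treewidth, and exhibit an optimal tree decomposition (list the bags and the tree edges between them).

The largest bag has 4 vertices, giving width 3; this decomposition certifies tw(G) ≤ 3. On the other hand G contains the 4-clique {a, c, d, e}. A clique must lie in a single bag of any decomposition, so no decomposition can have width below 3. The upper and lower bounds meet at 3, so that is the treewidth.

Treewidth 3.
One optimal decomposition is:
Bags: B1 = {a, c, d, e}  B2 = {a, b, c, d}
Tree: B1–B2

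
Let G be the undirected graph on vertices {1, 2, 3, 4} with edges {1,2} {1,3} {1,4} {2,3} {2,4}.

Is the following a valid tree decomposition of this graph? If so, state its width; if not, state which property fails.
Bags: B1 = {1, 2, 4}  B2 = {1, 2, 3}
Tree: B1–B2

Yes; width 2.

Checking the three conditions: (i) the bags cover all of {1, 2, 3, 4}; (ii) for each edge, some bag contains both endpoints; (iii) the bags containing any fixed vertex form a subtree. All hold, so the decomposition is valid with width 3 − 1 = 2.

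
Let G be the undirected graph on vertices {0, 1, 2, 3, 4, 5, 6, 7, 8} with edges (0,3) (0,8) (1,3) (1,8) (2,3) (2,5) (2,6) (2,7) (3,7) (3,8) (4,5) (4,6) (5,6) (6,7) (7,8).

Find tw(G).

2

A width-2 tree decomposition is:
Bags: B1 = {2, 3, 7}  B2 = {2, 6, 7}  B3 = {2, 5, 6}  B4 = {4, 5, 6}  B5 = {3, 7, 8}  B6 = {1, 3, 8}  B7 = {0, 3, 8}
Tree: B1–B2, B2–B3, B3–B4, B1–B5, B5–B6, B5–B7
Each bag holds 3 vertices, so the decomposition has width 2, which upper-bounds the treewidth. For the lower bound, the 3 vertices {0, 3, 8} are pairwise adjacent, and any tree decomposition puts a clique entirely inside one bag — forcing width ≥ 2. Therefore the treewidth is 2.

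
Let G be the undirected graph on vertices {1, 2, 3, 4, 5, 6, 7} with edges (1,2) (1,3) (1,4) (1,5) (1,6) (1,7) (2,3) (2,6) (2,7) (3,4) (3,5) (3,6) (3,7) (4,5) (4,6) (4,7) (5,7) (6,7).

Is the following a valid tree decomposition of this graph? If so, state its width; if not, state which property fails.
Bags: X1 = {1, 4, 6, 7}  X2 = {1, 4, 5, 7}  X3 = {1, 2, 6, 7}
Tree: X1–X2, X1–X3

No — vertex 3 appears in no bag.

A tree decomposition must satisfy three properties: every vertex lies in some bag; for every edge, both endpoints lie together in some bag; and for every vertex, the bags containing it form a connected subtree. Here vertex 3 appears in no bag, so the decomposition is invalid.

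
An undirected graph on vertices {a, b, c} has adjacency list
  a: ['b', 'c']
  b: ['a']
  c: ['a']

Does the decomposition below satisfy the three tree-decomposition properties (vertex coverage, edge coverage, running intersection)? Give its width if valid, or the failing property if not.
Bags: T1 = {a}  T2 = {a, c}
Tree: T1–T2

No — vertex b appears in no bag.

A tree decomposition must satisfy three properties: every vertex lies in some bag; for every edge, both endpoints lie together in some bag; and for every vertex, the bags containing it form a connected subtree. Here vertex b appears in no bag, so the decomposition is invalid.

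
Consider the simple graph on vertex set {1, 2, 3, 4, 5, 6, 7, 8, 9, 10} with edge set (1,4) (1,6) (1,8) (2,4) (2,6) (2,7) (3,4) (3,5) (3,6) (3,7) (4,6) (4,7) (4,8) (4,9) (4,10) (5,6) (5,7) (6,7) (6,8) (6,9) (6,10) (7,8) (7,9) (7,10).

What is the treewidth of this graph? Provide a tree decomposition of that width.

Treewidth 3.
Bags: B1 = {4, 6, 7, 8}  B2 = {3, 4, 6, 7}  B3 = {4, 6, 7, 10}  B4 = {1, 4, 6, 8}  B5 = {4, 6, 7, 9}  B6 = {2, 4, 6, 7}  B7 = {3, 5, 6, 7}
Tree: B1–B2, B2–B3, B1–B4, B1–B5, B1–B6, B2–B7

Each bag holds 4 vertices, so the decomposition has width 3, which upper-bounds the treewidth. For the lower bound, the 4 vertices {1, 4, 6, 8} are pairwise adjacent, and any tree decomposition puts a clique entirely inside one bag — forcing width ≥ 3. Therefore the treewidth is 3.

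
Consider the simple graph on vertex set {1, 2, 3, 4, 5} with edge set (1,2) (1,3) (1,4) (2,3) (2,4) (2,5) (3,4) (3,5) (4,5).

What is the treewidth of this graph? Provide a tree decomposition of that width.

Every bag has size at most 4, so the width is 4 − 1 = 3 and tw(G) ≤ 3. On the other hand G contains the 4-clique {1, 2, 3, 4}. A clique must lie in a single bag of any decomposition, so no decomposition can have width below 3. Therefore the treewidth is 3.

Treewidth 3.
One such decomposition:
Bags: B1 = {1, 2, 3, 4}  B2 = {2, 3, 4, 5}
Tree: B1–B2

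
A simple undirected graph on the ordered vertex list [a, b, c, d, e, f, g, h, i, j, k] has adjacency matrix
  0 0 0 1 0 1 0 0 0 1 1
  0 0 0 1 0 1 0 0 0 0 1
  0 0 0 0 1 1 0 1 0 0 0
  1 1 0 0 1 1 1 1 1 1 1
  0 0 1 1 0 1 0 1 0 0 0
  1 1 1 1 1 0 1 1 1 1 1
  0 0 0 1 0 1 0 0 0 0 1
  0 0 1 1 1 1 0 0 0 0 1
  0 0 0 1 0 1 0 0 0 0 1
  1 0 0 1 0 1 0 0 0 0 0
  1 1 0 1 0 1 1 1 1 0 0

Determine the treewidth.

A width-3 tree decomposition is:
Bags: B1 = {d, f, g, k}  B2 = {b, d, f, k}  B3 = {d, f, i, k}  B4 = {d, f, h, k}  B5 = {a, d, f, k}  B6 = {a, d, f, j}  B7 = {d, e, f, h}  B8 = {c, e, f, h}
Tree: B1–B2, B1–B3, B3–B4, B1–B5, B5–B6, B4–B7, B7–B8
Every bag has size at most 4, so the width is 4 − 1 = 3 and tw(G) ≤ 3. Conversely, {a, d, f, j} is a clique of size 4, and the vertices of any clique must share a bag in every tree decomposition; so some bag has ≥ 4 vertices and tw(G) ≥ 3. The upper and lower bounds meet at 3, so that is the treewidth.

3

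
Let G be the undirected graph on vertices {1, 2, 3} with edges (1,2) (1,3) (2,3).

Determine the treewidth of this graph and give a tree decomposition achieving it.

Treewidth 2.
One such decomposition:
Bags: B1 = {1, 2, 3}
Tree: (single bag)

A single bag containing all 3 vertices is trivially a valid decomposition of width 2. For the lower bound, the 3 vertices {1, 2, 3} are pairwise adjacent, and any tree decomposition puts a clique entirely inside one bag — forcing width ≥ 2. Hence tw(G) = 2 exactly.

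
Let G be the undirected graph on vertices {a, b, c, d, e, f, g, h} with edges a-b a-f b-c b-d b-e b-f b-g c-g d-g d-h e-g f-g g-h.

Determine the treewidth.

2

A width-2 tree decomposition is:
Bags: B1 = {b, e, g}  B2 = {b, c, g}  B3 = {b, d, g}  B4 = {b, f, g}  B5 = {d, g, h}  B6 = {a, b, f}
Tree: B1–B2, B2–B3, B2–B4, B3–B5, B4–B6
Each bag holds 3 vertices, so the decomposition has width 2, which upper-bounds the treewidth. On the other hand G contains the 3-clique {d, g, h}. A clique must lie in a single bag of any decomposition, so no decomposition can have width below 2. The upper and lower bounds meet at 2, so that is the treewidth.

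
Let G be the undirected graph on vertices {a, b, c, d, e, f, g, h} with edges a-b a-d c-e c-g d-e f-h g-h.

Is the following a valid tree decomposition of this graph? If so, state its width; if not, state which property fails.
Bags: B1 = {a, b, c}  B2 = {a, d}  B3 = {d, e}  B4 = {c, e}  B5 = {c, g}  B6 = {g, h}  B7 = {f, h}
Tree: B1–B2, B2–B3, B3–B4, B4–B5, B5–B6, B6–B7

A tree decomposition must satisfy three properties: every vertex lies in some bag; for every edge, both endpoints lie together in some bag; and for every vertex, the bags containing it form a connected subtree. Here bags containing vertex c are not connected in the tree, so the decomposition is invalid.

No — bags containing vertex c are not connected in the tree.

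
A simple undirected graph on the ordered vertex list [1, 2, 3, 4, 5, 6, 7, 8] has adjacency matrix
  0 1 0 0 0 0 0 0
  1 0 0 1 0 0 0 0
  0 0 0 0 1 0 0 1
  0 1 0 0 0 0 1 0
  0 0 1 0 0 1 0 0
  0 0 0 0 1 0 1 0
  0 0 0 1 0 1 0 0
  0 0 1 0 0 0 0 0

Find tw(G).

1

A width-1 tree decomposition is:
Bags: B1 = {1, 2}  B2 = {2, 4}  B3 = {4, 7}  B4 = {6, 7}  B5 = {5, 6}  B6 = {3, 5}  B7 = {3, 8}
Tree: B1–B2, B2–B3, B3–B4, B4–B5, B5–B6, B6–B7
The largest bag has 2 vertices, giving width 1; this decomposition certifies tw(G) ≤ 1. Any graph with an edge has treewidth ≥ 1, and G has the edge 1–2. Therefore the treewidth is 1.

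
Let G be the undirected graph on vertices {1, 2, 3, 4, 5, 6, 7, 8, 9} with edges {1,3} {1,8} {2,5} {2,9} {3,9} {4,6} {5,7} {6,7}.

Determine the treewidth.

A width-1 tree decomposition is:
Bags: B1 = {1, 8}  B2 = {1, 3}  B3 = {3, 9}  B4 = {2, 9}  B5 = {2, 5}  B6 = {5, 7}  B7 = {6, 7}  B8 = {4, 6}
Tree: B1–B2, B2–B3, B3–B4, B4–B5, B5–B6, B6–B7, B7–B8
Every bag has size at most 2, so the width is 2 − 1 = 1 and tw(G) ≤ 1. G has an edge, so its treewidth is at least 1. The upper and lower bounds meet at 1, so that is the treewidth.

1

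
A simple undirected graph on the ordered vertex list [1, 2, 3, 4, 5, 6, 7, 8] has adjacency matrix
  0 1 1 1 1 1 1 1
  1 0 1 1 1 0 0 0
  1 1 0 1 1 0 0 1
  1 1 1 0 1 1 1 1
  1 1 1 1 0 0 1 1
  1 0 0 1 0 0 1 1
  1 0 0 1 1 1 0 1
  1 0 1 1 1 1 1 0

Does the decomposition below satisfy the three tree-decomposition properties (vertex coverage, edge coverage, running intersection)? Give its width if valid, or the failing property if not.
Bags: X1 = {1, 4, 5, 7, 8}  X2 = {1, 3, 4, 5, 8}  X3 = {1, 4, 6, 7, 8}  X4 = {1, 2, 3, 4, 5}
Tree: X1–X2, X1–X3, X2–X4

Yes; width 4.

Vertex coverage: the bags together contain {1, 2, 3, 4, 5, 6, 7, 8}, the full vertex set. Edge coverage: each edge of G has both endpoints in at least one bag. Running intersection: for every vertex, the bags containing it form a connected subtree. All three properties hold, so this is a valid tree decomposition of width max|bag| − 1 = 4, and hence tw(G) ≤ 4.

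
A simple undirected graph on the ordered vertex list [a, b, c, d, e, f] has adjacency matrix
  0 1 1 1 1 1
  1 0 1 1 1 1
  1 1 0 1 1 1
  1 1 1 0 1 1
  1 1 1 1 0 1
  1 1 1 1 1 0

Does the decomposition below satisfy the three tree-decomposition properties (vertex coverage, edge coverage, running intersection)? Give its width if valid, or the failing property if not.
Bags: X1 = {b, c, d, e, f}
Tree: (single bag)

A tree decomposition must satisfy three properties: every vertex lies in some bag; for every edge, both endpoints lie together in some bag; and for every vertex, the bags containing it form a connected subtree. Here vertex a appears in no bag, so the decomposition is invalid.

No — vertex a appears in no bag.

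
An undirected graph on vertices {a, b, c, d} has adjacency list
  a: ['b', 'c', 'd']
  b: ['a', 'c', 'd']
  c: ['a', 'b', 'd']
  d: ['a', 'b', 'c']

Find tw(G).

3

A width-3 tree decomposition is:
Bags: B1 = {a, b, c, d}
Tree: (single bag)
With just one bag of size 4, the width is 4 − 1 = 3, so tw(G) ≤ 3. On the other hand G contains the 4-clique {a, b, c, d}. A clique must lie in a single bag of any decomposition, so no decomposition can have width below 3. Hence tw(G) = 3 exactly.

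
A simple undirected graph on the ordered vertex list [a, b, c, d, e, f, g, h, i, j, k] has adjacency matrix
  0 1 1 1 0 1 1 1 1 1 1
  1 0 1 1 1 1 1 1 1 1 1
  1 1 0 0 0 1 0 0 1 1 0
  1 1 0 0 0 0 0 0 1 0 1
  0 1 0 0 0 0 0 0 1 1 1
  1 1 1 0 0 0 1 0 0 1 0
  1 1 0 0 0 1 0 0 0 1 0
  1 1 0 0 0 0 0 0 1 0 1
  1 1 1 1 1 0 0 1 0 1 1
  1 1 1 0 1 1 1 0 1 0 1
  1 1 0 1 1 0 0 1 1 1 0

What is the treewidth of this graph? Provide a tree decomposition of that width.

Every bag has size at most 5, so the width is 5 − 1 = 4 and tw(G) ≤ 4. For the lower bound, the 5 vertices {b, e, i, j, k} are pairwise adjacent, and any tree decomposition puts a clique entirely inside one bag — forcing width ≥ 4. Therefore the treewidth is 4.

Treewidth 4.
Bags: B1 = {a, b, h, i, k}  B2 = {a, b, i, j, k}  B3 = {a, b, c, i, j}  B4 = {b, e, i, j, k}  B5 = {a, b, c, f, j}  B6 = {a, b, d, i, k}  B7 = {a, b, f, g, j}
Tree: B1–B2, B2–B3, B2–B4, B3–B5, B2–B6, B5–B7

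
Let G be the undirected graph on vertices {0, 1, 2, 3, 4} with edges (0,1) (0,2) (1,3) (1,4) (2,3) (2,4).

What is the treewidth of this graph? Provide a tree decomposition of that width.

Treewidth 2.
Bags: B1 = {1, 2, 4}  B2 = {0, 1, 2}  B3 = {1, 2, 3}
Tree: B1–B2, B2–B3

Each bag holds 3 vertices, so the decomposition has width 2, which upper-bounds the treewidth. For the lower bound, G contains the cycle 4–2–0–1–4, so G is not a forest; only forests have treewidth ≤ 1, hence tw(G) ≥ 2. Combining the bounds, tw(G) = 2.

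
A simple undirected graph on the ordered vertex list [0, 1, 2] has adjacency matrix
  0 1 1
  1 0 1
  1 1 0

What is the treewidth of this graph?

2

A width-2 tree decomposition is:
Bags: B1 = {0, 1, 2}
Tree: (single bag)
With just one bag of size 3, the width is 3 − 1 = 2, so tw(G) ≤ 2. Conversely, {0, 1, 2} is a clique of size 3, and the vertices of any clique must share a bag in every tree decomposition; so some bag has ≥ 3 vertices and tw(G) ≥ 2. The upper and lower bounds meet at 2, so that is the treewidth.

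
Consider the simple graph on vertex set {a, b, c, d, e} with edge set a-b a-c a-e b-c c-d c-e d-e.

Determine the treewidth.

2

A width-2 tree decomposition is:
Bags: B1 = {c, d, e}  B2 = {a, c, e}  B3 = {a, b, c}
Tree: B1–B2, B2–B3
Each bag holds 3 vertices, so the decomposition has width 2, which upper-bounds the treewidth. Conversely, {c, d, e} is a clique of size 3, and the vertices of any clique must share a bag in every tree decomposition; so some bag has ≥ 3 vertices and tw(G) ≥ 2. The upper and lower bounds meet at 2, so that is the treewidth.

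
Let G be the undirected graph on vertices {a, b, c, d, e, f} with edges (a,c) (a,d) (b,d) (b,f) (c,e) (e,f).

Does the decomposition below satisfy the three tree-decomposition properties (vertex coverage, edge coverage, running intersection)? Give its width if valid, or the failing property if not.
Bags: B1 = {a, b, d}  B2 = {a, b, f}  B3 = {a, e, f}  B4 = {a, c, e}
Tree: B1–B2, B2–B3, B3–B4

Checking the three conditions: (i) the bags cover all of {a, b, c, d, e, f}; (ii) for each edge, some bag contains both endpoints; (iii) the bags containing any fixed vertex form a subtree. All hold, so the decomposition is valid with width 3 − 1 = 2.

Yes; width 2.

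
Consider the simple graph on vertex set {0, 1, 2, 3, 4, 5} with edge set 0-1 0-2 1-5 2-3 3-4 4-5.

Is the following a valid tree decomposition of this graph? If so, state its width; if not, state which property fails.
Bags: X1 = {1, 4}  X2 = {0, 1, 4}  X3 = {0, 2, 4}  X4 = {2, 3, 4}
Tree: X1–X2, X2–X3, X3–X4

No — vertex 5 appears in no bag.

A tree decomposition must satisfy three properties: every vertex lies in some bag; for every edge, both endpoints lie together in some bag; and for every vertex, the bags containing it form a connected subtree. Here vertex 5 appears in no bag, so the decomposition is invalid.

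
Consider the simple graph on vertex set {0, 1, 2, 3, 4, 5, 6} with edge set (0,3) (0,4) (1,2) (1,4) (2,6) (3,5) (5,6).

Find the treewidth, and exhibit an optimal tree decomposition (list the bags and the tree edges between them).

The largest bag has 3 vertices, giving width 2; this decomposition certifies tw(G) ≤ 2. Since 6–5–3–0–4–1–2–6 is a cycle in G, G is not acyclic. Forests are exactly the graphs of treewidth ≤ 1, so tw(G) ≥ 2. Hence tw(G) = 2 exactly.

Treewidth 2.
One optimal decomposition is:
Bags: B1 = {3, 5, 6}  B2 = {0, 3, 6}  B3 = {0, 4, 6}  B4 = {1, 4, 6}  B5 = {1, 2, 6}
Tree: B1–B2, B2–B3, B3–B4, B4–B5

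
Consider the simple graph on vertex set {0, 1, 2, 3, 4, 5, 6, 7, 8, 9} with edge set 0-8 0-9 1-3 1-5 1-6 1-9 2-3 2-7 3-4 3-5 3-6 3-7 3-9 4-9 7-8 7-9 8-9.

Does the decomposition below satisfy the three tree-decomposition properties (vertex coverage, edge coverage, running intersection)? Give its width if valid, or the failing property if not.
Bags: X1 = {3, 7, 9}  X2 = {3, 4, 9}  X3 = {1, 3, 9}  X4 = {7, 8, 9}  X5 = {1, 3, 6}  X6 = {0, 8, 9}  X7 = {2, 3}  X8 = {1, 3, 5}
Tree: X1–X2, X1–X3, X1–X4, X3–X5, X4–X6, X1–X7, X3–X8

No — edge (7,2) lies in no bag.

A tree decomposition must satisfy three properties: every vertex lies in some bag; for every edge, both endpoints lie together in some bag; and for every vertex, the bags containing it form a connected subtree. Here edge (7,2) lies in no bag, so the decomposition is invalid.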